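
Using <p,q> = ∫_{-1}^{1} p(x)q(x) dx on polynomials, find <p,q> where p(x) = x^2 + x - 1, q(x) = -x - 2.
<p,q> = 2

Expand the product: p(x)·q(x) = -x^3 - 3*x^2 - x + 2.
∫_{-1}^{1} of each monomial x^k gives [2/(k+1) if k even, 0 if k odd]. Integrating term-by-term (or equivalently evaluating the antiderivative F(x) = -x^4/4 - x^3 - x^2/2 + 2*x at the endpoints):
  F(1) − F(−1) = 1/4 − (-7/4) = 2.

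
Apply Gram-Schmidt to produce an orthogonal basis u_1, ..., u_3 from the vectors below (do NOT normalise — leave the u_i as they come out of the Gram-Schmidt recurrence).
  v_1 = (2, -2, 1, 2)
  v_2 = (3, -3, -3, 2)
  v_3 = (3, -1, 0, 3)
Orthogonal basis:
  u_1 = (2, -2, 1, 2)
  u_2 = (1, -1, -4, 0)
  u_3 = (73/117, 161/117, -22/117, 11/13)

Apply the Gram-Schmidt recurrence
  u_1 = v_1
  u_i = v_i − Σ_{j<i} ((v_i · u_j) / (u_j · u_j)) · u_j.

Step by step this gives:
  u_1 = (2, -2, 1, 2)
  u_2 = (1, -1, -4, 0)
  u_3 = (73/117, 161/117, -22/117, 11/13)

Orthogonality check:
  u_2 · u_1 = 0 (should be 0)
  u_3 · u_1 = 0 (should be 0)
  u_3 · u_2 = 0 (should be 0)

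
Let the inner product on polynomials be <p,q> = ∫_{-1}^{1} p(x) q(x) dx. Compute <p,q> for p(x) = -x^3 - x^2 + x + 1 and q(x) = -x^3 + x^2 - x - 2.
<p,q> = -292/105

Expand the product: p(x)·q(x) = x^6 - x^4 + 3*x^3 + 2*x^2 - 3*x - 2.
∫_{-1}^{1} of each monomial x^k gives [2/(k+1) if k even, 0 if k odd]. Integrating term-by-term (or equivalently evaluating the antiderivative F(x) = x^7/7 - x^5/5 + 3*x^4/4 + 2*x^3/3 - 3*x^2/2 - 2*x at the endpoints):
  F(1) − F(−1) = -899/420 − (269/420) = -292/105.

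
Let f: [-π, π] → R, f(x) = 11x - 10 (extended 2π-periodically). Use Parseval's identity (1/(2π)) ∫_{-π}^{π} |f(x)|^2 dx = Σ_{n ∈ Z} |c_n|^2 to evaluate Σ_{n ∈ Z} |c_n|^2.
Σ |c_n|^2 = 121π^2/3 + 100

Expand and integrate term by term over [-π, π]:
  ∫ (11x)^2 dx = 121·(2π^3/3); ∫ 2·11·(-10)·x dx = 0 (odd integrand); ∫ (-10)^2 dx = 100·2π.
So (1/(2π)) ∫_{-π}^{π} (11x - 10)^2 dx = 121π^2/3 + 100 = 121π^2/3 + 100.
Parseval ⇒ Σ |c_n|^2 = 121π^2/3 + 100.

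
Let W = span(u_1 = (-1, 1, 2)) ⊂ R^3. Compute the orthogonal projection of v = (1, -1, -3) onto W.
proj_W(v) = (4/3, -4/3, -8/3)

Set up U = [u_1 | ... | u_1] ∈ R^(3×1). The projector onto W = col(U) is P = U (U^T U)^(-1) U^T.
Compute U^T U =
  [6],
and U^T v = (-8).
Solve U^T U · c = U^T v for the coefficients: c = (-4/3). The projection is proj_W(v) = U c.
Check: (v - proj_W(v)) · u_1 = 0  (should be 0).
Result: proj_W(v) = (4/3, -4/3, -8/3).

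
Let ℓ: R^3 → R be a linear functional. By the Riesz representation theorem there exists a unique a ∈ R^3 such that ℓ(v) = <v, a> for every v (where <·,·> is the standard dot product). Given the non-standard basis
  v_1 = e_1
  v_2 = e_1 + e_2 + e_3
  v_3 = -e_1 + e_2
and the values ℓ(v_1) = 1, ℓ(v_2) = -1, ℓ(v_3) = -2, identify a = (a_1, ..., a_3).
a = (1, -1, -1)

Write a = (a_1, ..., a_3) in the standard basis. For each basis vector v_i, ℓ(v_i) = <v_i, a> is a linear equation in the a_j's. Collect the n equations into a matrix system V a = ℓ, where row i of V is v_i (expressed in the standard basis). Since V is invertible (lower-triangular with 1s on the diagonal, up to permutation), solve by back-substitution:
  V =
[[1, 0, 0],
 [1, 1, 1],
 [-1, 1, 0]]
  V a = (1, -1, -2)
Solving gives a = (1, -1, -1).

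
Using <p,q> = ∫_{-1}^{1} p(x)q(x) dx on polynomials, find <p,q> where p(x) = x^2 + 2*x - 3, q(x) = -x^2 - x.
<p,q> = 4/15

Expand the product: p(x)·q(x) = -x^4 - 3*x^3 + x^2 + 3*x.
∫_{-1}^{1} of each monomial x^k gives [2/(k+1) if k even, 0 if k odd]. Integrating term-by-term (or equivalently evaluating the antiderivative F(x) = -x^5/5 - 3*x^4/4 + x^3/3 + 3*x^2/2 at the endpoints):
  F(1) − F(−1) = 53/60 − (37/60) = 4/15.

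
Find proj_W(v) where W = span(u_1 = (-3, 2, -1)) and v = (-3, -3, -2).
proj_W(v) = (-15/14, 5/7, -5/14)

Set up U = [u_1 | ... | u_1] ∈ R^(3×1). The projector onto W = col(U) is P = U (U^T U)^(-1) U^T.
Compute U^T U =
  [14],
and U^T v = (5).
Solve U^T U · c = U^T v for the coefficients: c = (5/14). The projection is proj_W(v) = U c.
Check: (v - proj_W(v)) · u_1 = 0  (should be 0).
Result: proj_W(v) = (-15/14, 5/7, -5/14).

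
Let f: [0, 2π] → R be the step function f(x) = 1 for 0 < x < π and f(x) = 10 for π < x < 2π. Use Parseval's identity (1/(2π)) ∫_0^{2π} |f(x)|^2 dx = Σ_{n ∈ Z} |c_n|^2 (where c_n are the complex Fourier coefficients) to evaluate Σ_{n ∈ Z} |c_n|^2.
Σ |c_n|^2 = 101/2

Parseval equates the L^2 energy of f (normalised by 1/(2π)) with the ℓ^2 sum of its Fourier coefficients: (1/(2π)) ∫_0^{2π} |f|^2 = Σ |c_n|^2.
Compute the left side: (1/(2π)) [∫_0^π 1^2 dx + ∫_π^{2π} 10^2 dx] = (1/(2π)) · (1π + 100π) = (1 + 100)/2 = 101/2.
So Σ_{n ∈ Z} |c_n|^2 = 101/2.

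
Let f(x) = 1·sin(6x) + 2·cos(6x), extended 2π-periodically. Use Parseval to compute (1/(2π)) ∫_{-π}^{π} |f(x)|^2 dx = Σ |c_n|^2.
Σ |c_n|^2 = 5/2

Expand |f|^2 and use orthogonality of {sin(nx), cos(mx)} on [-π, π]:
  ∫_{-π}^{π} sin(nx)^2 dx = π, ∫ cos(mx)^2 dx = π, and cross terms integrate to 0.
So ∫_{-π}^{π} f(x)^2 dx = 1^2 · π + 2^2 · π = (1 + 4)π.
Divide by 2π: (1 + 4)/2 = 5/2.
By Parseval, this equals Σ |c_n|^2.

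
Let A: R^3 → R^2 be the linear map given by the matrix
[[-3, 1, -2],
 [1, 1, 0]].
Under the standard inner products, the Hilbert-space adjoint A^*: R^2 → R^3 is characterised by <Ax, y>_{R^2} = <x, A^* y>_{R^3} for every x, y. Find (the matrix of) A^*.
A^* = A^T =
[[-3, 1],
 [1, 1],
 [-2, 0]]

For real matrices with standard dot products, the defining identity <Ax, y> = <x, A^* y> gives (Ax)^T y = x^T (A^*) y, i.e. x^T A^T y = x^T (A^*) y. Since this holds for all x, y, we must have A^* = A^T. Therefore
A^* =
[[-3, 1],
 [1, 1],
 [-2, 0]].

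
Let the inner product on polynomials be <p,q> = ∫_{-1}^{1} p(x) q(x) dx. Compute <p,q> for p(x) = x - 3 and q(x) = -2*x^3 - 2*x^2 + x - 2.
<p,q> = 238/15

Expand the product: p(x)·q(x) = -2*x^4 + 4*x^3 + 7*x^2 - 5*x + 6.
∫_{-1}^{1} of each monomial x^k gives [2/(k+1) if k even, 0 if k odd]. Integrating term-by-term (or equivalently evaluating the antiderivative F(x) = -2*x^5/5 + x^4 + 7*x^3/3 - 5*x^2/2 + 6*x at the endpoints):
  F(1) − F(−1) = 193/30 − (-283/30) = 238/15.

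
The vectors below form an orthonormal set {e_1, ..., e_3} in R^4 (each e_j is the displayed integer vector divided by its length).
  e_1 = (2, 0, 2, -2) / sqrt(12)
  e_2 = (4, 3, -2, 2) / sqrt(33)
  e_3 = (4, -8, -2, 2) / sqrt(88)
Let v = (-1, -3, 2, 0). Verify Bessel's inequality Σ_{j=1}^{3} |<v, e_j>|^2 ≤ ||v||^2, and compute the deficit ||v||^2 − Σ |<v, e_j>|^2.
Σ |<v, e_j>|^2 = 12; ||v||^2 = 14; deficit = 2

Write each e_j = u_j / sqrt(<u_j, u_j>) where u_j is the displayed integer vector. Then <v, e_j> = <v, u_j> / sqrt(<u_j, u_j>), so |<v, e_j>|^2 = <v, u_j>^2 / <u_j, u_j>.
Coefficients: <v, e_1> = 2/sqrt(12), <v, e_2> = -17/sqrt(33), <v, e_3> = 16/sqrt(88).
Square and sum: Σ |<v, e_j>|^2 = 12.
Compute ||v||^2 = v·v = 14.
Deficit = 14 − 12 = 2 ≥ 0, confirming Bessel's inequality. (The deficit equals ||v − Σ <v,e_j> e_j||^2, the squared distance from v to span{e_j}.)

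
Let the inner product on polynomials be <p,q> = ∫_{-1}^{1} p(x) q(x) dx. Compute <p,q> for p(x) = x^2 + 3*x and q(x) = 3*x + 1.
<p,q> = 20/3

Expand the product: p(x)·q(x) = 3*x^3 + 10*x^2 + 3*x.
∫_{-1}^{1} of each monomial x^k gives [2/(k+1) if k even, 0 if k odd]. Integrating term-by-term (or equivalently evaluating the antiderivative F(x) = 3*x^4/4 + 10*x^3/3 + 3*x^2/2 at the endpoints):
  F(1) − F(−1) = 67/12 − (-13/12) = 20/3.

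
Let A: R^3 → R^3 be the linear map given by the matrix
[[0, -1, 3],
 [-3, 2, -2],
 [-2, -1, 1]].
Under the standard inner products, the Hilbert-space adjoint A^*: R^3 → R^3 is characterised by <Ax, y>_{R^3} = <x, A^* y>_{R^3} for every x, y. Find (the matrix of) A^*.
A^* = A^T =
[[0, -3, -2],
 [-1, 2, -1],
 [3, -2, 1]]

For real matrices with standard dot products, the defining identity <Ax, y> = <x, A^* y> gives (Ax)^T y = x^T (A^*) y, i.e. x^T A^T y = x^T (A^*) y. Since this holds for all x, y, we must have A^* = A^T. Therefore
A^* =
[[0, -3, -2],
 [-1, 2, -1],
 [3, -2, 1]].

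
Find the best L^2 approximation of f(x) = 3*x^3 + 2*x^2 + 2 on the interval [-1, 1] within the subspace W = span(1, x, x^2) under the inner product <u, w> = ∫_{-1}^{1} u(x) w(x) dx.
g(x) = 2*x^2 + 9*x/5 + 2

The best approximation g ∈ W is the orthogonal projection of f onto W. Writing g = a_0 + a_1 x + a_2 x^2, the coefficients solve the normal equations G · a = b where
  G_{ij} = <φ_i, φ_j> and b_i = <f, φ_i>, with φ_0 = 1, φ_1 = x, φ_2 = x^2.
G =
  [2, 0, 2/3]
  [0, 2/3, 0]
  [2/3, 0, 2/5],
b = (16/3, 6/5, 32/15).
Solving gives a_0 = 2, a_1 = 9/5, a_2 = 2, so
  g(x) = 2*x^2 + 9*x/5 + 2.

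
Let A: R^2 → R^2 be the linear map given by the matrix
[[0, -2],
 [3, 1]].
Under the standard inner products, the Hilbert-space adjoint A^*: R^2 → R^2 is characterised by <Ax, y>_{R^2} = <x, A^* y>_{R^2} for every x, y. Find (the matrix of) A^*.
A^* = A^T =
[[0, 3],
 [-2, 1]]

For real matrices with standard dot products, the defining identity <Ax, y> = <x, A^* y> gives (Ax)^T y = x^T (A^*) y, i.e. x^T A^T y = x^T (A^*) y. Since this holds for all x, y, we must have A^* = A^T. Therefore
A^* =
[[0, 3],
 [-2, 1]].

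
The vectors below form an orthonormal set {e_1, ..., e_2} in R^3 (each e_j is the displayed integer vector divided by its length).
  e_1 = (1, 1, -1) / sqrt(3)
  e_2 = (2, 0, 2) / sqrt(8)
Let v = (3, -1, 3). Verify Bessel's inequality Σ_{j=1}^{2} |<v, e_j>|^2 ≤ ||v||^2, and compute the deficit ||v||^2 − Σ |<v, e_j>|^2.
Σ |<v, e_j>|^2 = 55/3; ||v||^2 = 19; deficit = 2/3

Write each e_j = u_j / sqrt(<u_j, u_j>) where u_j is the displayed integer vector. Then <v, e_j> = <v, u_j> / sqrt(<u_j, u_j>), so |<v, e_j>|^2 = <v, u_j>^2 / <u_j, u_j>.
Coefficients: <v, e_1> = -1/sqrt(3), <v, e_2> = 12/sqrt(8).
Square and sum: Σ |<v, e_j>|^2 = 55/3.
Compute ||v||^2 = v·v = 19.
Deficit = 19 − 55/3 = 2/3 ≥ 0, confirming Bessel's inequality. (The deficit equals ||v − Σ <v,e_j> e_j||^2, the squared distance from v to span{e_j}.)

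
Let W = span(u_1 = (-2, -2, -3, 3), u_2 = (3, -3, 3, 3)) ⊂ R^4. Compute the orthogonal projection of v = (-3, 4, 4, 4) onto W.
proj_W(v) = (21/52, -5/52, 25/52, 1/52)

Set up U = [u_1 | ... | u_2] ∈ R^(4×2). The projector onto W = col(U) is P = U (U^T U)^(-1) U^T.
Compute U^T U =
  [26, 0]
  [0, 36],
and U^T v = (-2, 3).
Solve U^T U · c = U^T v for the coefficients: c = (-1/13, 1/12). The projection is proj_W(v) = U c.
Check: (v - proj_W(v)) · u_1 = 0  (should be 0).
Check: (v - proj_W(v)) · u_2 = 0  (should be 0).
Result: proj_W(v) = (21/52, -5/52, 25/52, 1/52).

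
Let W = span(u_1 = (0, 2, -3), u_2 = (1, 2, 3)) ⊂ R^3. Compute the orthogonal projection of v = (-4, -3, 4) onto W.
proj_W(v) = (-64/157, -612/157, 534/157)

Set up U = [u_1 | ... | u_2] ∈ R^(3×2). The projector onto W = col(U) is P = U (U^T U)^(-1) U^T.
Compute U^T U =
  [13, -5]
  [-5, 14],
and U^T v = (-18, 2).
Solve U^T U · c = U^T v for the coefficients: c = (-242/157, -64/157). The projection is proj_W(v) = U c.
Check: (v - proj_W(v)) · u_1 = 0  (should be 0).
Check: (v - proj_W(v)) · u_2 = 0  (should be 0).
Result: proj_W(v) = (-64/157, -612/157, 534/157).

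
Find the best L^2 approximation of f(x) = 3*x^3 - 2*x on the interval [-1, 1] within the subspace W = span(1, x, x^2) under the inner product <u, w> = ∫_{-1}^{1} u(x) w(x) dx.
g(x) = -x/5

The best approximation g ∈ W is the orthogonal projection of f onto W. Writing g = a_0 + a_1 x + a_2 x^2, the coefficients solve the normal equations G · a = b where
  G_{ij} = <φ_i, φ_j> and b_i = <f, φ_i>, with φ_0 = 1, φ_1 = x, φ_2 = x^2.
G =
  [2, 0, 2/3]
  [0, 2/3, 0]
  [2/3, 0, 2/5],
b = (0, -2/15, 0).
Solving gives a_0 = 0, a_1 = -1/5, a_2 = 0, so
  g(x) = -x/5.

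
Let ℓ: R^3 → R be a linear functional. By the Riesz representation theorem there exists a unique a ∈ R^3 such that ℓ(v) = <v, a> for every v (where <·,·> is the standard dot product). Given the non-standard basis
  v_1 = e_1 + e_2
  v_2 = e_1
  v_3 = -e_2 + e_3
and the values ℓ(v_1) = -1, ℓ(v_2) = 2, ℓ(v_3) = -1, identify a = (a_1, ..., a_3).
a = (2, -3, -4)

Write a = (a_1, ..., a_3) in the standard basis. For each basis vector v_i, ℓ(v_i) = <v_i, a> is a linear equation in the a_j's. Collect the n equations into a matrix system V a = ℓ, where row i of V is v_i (expressed in the standard basis). Since V is invertible (lower-triangular with 1s on the diagonal, up to permutation), solve by back-substitution:
  V =
[[1, 1, 0],
 [1, 0, 0],
 [0, -1, 1]]
  V a = (-1, 2, -1)
Solving gives a = (2, -3, -4).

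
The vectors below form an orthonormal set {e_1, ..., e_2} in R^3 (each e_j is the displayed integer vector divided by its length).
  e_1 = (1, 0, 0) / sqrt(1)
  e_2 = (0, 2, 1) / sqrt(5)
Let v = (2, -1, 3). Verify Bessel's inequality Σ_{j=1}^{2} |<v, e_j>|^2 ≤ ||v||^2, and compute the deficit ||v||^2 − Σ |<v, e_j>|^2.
Σ |<v, e_j>|^2 = 21/5; ||v||^2 = 14; deficit = 49/5

Write each e_j = u_j / sqrt(<u_j, u_j>) where u_j is the displayed integer vector. Then <v, e_j> = <v, u_j> / sqrt(<u_j, u_j>), so |<v, e_j>|^2 = <v, u_j>^2 / <u_j, u_j>.
Coefficients: <v, e_1> = 2/sqrt(1), <v, e_2> = 1/sqrt(5).
Square and sum: Σ |<v, e_j>|^2 = 21/5.
Compute ||v||^2 = v·v = 14.
Deficit = 14 − 21/5 = 49/5 ≥ 0, confirming Bessel's inequality. (The deficit equals ||v − Σ <v,e_j> e_j||^2, the squared distance from v to span{e_j}.)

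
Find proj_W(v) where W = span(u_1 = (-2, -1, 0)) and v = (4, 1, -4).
proj_W(v) = (18/5, 9/5, 0)

Set up U = [u_1 | ... | u_1] ∈ R^(3×1). The projector onto W = col(U) is P = U (U^T U)^(-1) U^T.
Compute U^T U =
  [5],
and U^T v = (-9).
Solve U^T U · c = U^T v for the coefficients: c = (-9/5). The projection is proj_W(v) = U c.
Check: (v - proj_W(v)) · u_1 = 0  (should be 0).
Result: proj_W(v) = (18/5, 9/5, 0).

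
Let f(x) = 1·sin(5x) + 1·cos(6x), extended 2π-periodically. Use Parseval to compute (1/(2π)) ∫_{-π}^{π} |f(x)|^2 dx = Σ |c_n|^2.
Σ |c_n|^2 = 1

Expand |f|^2 and use orthogonality of {sin(nx), cos(mx)} on [-π, π]:
  ∫_{-π}^{π} sin(nx)^2 dx = π, ∫ cos(mx)^2 dx = π, and cross terms integrate to 0.
So ∫_{-π}^{π} f(x)^2 dx = 1^2 · π + 1^2 · π = (1 + 1)π.
Divide by 2π: (1 + 1)/2 = 1.
By Parseval, this equals Σ |c_n|^2.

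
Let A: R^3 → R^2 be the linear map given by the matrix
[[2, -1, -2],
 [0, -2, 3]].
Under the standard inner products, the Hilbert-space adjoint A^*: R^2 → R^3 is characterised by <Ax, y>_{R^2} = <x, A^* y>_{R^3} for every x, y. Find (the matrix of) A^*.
A^* = A^T =
[[2, 0],
 [-1, -2],
 [-2, 3]]

For real matrices with standard dot products, the defining identity <Ax, y> = <x, A^* y> gives (Ax)^T y = x^T (A^*) y, i.e. x^T A^T y = x^T (A^*) y. Since this holds for all x, y, we must have A^* = A^T. Therefore
A^* =
[[2, 0],
 [-1, -2],
 [-2, 3]].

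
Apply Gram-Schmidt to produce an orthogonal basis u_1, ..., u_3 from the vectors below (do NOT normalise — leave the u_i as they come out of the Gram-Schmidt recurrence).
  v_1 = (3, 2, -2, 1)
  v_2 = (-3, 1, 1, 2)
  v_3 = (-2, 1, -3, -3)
Orthogonal basis:
  u_1 = (3, 2, -2, 1)
  u_2 = (-11/6, 16/9, 2/9, 43/18)
  u_3 = (-484/221, 322/221, -678/221, -548/221)

Apply the Gram-Schmidt recurrence
  u_1 = v_1
  u_i = v_i − Σ_{j<i} ((v_i · u_j) / (u_j · u_j)) · u_j.

Step by step this gives:
  u_1 = (3, 2, -2, 1)
  u_2 = (-11/6, 16/9, 2/9, 43/18)
  u_3 = (-484/221, 322/221, -678/221, -548/221)

Orthogonality check:
  u_2 · u_1 = 0 (should be 0)
  u_3 · u_1 = 0 (should be 0)
  u_3 · u_2 = 0 (should be 0)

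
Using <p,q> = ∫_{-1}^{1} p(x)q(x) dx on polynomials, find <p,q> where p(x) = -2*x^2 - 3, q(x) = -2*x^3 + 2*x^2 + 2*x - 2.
<p,q> = 136/15

Expand the product: p(x)·q(x) = 4*x^5 - 4*x^4 + 2*x^3 - 2*x^2 - 6*x + 6.
∫_{-1}^{1} of each monomial x^k gives [2/(k+1) if k even, 0 if k odd]. Integrating term-by-term (or equivalently evaluating the antiderivative F(x) = 2*x^6/3 - 4*x^5/5 + x^4/2 - 2*x^3/3 - 3*x^2 + 6*x at the endpoints):
  F(1) − F(−1) = 27/10 − (-191/30) = 136/15.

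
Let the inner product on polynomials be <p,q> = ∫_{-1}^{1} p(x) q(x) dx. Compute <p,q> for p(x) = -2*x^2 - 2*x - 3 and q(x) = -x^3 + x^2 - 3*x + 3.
<p,q> = -20

Expand the product: p(x)·q(x) = 2*x^5 + 7*x^3 - 3*x^2 + 3*x - 9.
∫_{-1}^{1} of each monomial x^k gives [2/(k+1) if k even, 0 if k odd]. Integrating term-by-term (or equivalently evaluating the antiderivative F(x) = x^6/3 + 7*x^4/4 - x^3 + 3*x^2/2 - 9*x at the endpoints):
  F(1) − F(−1) = -77/12 − (163/12) = -20.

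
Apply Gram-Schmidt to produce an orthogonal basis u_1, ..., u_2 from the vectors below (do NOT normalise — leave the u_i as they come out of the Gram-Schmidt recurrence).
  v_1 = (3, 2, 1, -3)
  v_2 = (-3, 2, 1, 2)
Orthogonal basis:
  u_1 = (3, 2, 1, -3)
  u_2 = (-39/23, 66/23, 33/23, 16/23)

Apply the Gram-Schmidt recurrence
  u_1 = v_1
  u_i = v_i − Σ_{j<i} ((v_i · u_j) / (u_j · u_j)) · u_j.

Step by step this gives:
  u_1 = (3, 2, 1, -3)
  u_2 = (-39/23, 66/23, 33/23, 16/23)

Orthogonality check:
  u_2 · u_1 = 0 (should be 0)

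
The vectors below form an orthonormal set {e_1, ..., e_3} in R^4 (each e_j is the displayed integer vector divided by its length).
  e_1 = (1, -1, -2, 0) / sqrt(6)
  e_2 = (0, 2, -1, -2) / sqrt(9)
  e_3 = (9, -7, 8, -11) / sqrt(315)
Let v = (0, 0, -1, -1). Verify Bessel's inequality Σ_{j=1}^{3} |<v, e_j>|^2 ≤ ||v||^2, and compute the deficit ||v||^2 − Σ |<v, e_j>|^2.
Σ |<v, e_j>|^2 = 178/105; ||v||^2 = 2; deficit = 32/105

Write each e_j = u_j / sqrt(<u_j, u_j>) where u_j is the displayed integer vector. Then <v, e_j> = <v, u_j> / sqrt(<u_j, u_j>), so |<v, e_j>|^2 = <v, u_j>^2 / <u_j, u_j>.
Coefficients: <v, e_1> = 2/sqrt(6), <v, e_2> = 3/sqrt(9), <v, e_3> = 3/sqrt(315).
Square and sum: Σ |<v, e_j>|^2 = 178/105.
Compute ||v||^2 = v·v = 2.
Deficit = 2 − 178/105 = 32/105 ≥ 0, confirming Bessel's inequality. (The deficit equals ||v − Σ <v,e_j> e_j||^2, the squared distance from v to span{e_j}.)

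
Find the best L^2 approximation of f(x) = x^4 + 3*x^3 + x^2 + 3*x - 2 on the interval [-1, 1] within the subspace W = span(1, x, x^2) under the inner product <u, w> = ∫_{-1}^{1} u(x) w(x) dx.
g(x) = 13*x^2/7 + 24*x/5 - 73/35

The best approximation g ∈ W is the orthogonal projection of f onto W. Writing g = a_0 + a_1 x + a_2 x^2, the coefficients solve the normal equations G · a = b where
  G_{ij} = <φ_i, φ_j> and b_i = <f, φ_i>, with φ_0 = 1, φ_1 = x, φ_2 = x^2.
G =
  [2, 0, 2/3]
  [0, 2/3, 0]
  [2/3, 0, 2/5],
b = (-44/15, 16/5, -68/105).
Solving gives a_0 = -73/35, a_1 = 24/5, a_2 = 13/7, so
  g(x) = 13*x^2/7 + 24*x/5 - 73/35.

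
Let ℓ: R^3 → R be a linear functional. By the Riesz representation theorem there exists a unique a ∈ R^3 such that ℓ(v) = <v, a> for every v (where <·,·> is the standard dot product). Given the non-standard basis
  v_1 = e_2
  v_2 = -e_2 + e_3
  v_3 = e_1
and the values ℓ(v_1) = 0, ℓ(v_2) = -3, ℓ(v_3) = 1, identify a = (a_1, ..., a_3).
a = (1, 0, -3)

Write a = (a_1, ..., a_3) in the standard basis. For each basis vector v_i, ℓ(v_i) = <v_i, a> is a linear equation in the a_j's. Collect the n equations into a matrix system V a = ℓ, where row i of V is v_i (expressed in the standard basis). Since V is invertible (lower-triangular with 1s on the diagonal, up to permutation), solve by back-substitution:
  V =
[[0, 1, 0],
 [0, -1, 1],
 [1, 0, 0]]
  V a = (0, -3, 1)
Solving gives a = (1, 0, -3).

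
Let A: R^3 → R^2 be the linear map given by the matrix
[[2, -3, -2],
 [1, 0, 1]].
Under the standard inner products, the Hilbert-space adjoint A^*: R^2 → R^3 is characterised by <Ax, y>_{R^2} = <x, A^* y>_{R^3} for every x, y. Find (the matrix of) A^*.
A^* = A^T =
[[2, 1],
 [-3, 0],
 [-2, 1]]

For real matrices with standard dot products, the defining identity <Ax, y> = <x, A^* y> gives (Ax)^T y = x^T (A^*) y, i.e. x^T A^T y = x^T (A^*) y. Since this holds for all x, y, we must have A^* = A^T. Therefore
A^* =
[[2, 1],
 [-3, 0],
 [-2, 1]].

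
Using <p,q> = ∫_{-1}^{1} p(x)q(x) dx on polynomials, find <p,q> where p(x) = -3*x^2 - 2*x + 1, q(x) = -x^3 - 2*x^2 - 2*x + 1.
<p,q> = 68/15

Expand the product: p(x)·q(x) = 3*x^5 + 8*x^4 + 9*x^3 - x^2 - 4*x + 1.
∫_{-1}^{1} of each monomial x^k gives [2/(k+1) if k even, 0 if k odd]. Integrating term-by-term (or equivalently evaluating the antiderivative F(x) = x^6/2 + 8*x^5/5 + 9*x^4/4 - x^3/3 - 2*x^2 + x at the endpoints):
  F(1) − F(−1) = 181/60 − (-91/60) = 68/15.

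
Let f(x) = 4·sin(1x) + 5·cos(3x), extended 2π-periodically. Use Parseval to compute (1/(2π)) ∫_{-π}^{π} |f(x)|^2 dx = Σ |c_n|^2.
Σ |c_n|^2 = 41/2

Expand |f|^2 and use orthogonality of {sin(nx), cos(mx)} on [-π, π]:
  ∫_{-π}^{π} sin(nx)^2 dx = π, ∫ cos(mx)^2 dx = π, and cross terms integrate to 0.
So ∫_{-π}^{π} f(x)^2 dx = 4^2 · π + 5^2 · π = (16 + 25)π.
Divide by 2π: (16 + 25)/2 = 41/2.
By Parseval, this equals Σ |c_n|^2.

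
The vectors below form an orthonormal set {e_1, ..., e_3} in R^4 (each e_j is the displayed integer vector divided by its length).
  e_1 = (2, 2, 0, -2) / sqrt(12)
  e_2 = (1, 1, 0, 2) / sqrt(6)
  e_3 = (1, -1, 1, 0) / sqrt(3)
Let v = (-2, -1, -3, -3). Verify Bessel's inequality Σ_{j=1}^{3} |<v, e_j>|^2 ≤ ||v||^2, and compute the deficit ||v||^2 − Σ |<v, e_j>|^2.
Σ |<v, e_j>|^2 = 113/6; ||v||^2 = 23; deficit = 25/6

Write each e_j = u_j / sqrt(<u_j, u_j>) where u_j is the displayed integer vector. Then <v, e_j> = <v, u_j> / sqrt(<u_j, u_j>), so |<v, e_j>|^2 = <v, u_j>^2 / <u_j, u_j>.
Coefficients: <v, e_1> = 0/sqrt(12), <v, e_2> = -9/sqrt(6), <v, e_3> = -4/sqrt(3).
Square and sum: Σ |<v, e_j>|^2 = 113/6.
Compute ||v||^2 = v·v = 23.
Deficit = 23 − 113/6 = 25/6 ≥ 0, confirming Bessel's inequality. (The deficit equals ||v − Σ <v,e_j> e_j||^2, the squared distance from v to span{e_j}.)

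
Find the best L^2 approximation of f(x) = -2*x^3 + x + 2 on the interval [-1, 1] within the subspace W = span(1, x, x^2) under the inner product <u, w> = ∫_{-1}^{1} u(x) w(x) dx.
g(x) = 2 - x/5

The best approximation g ∈ W is the orthogonal projection of f onto W. Writing g = a_0 + a_1 x + a_2 x^2, the coefficients solve the normal equations G · a = b where
  G_{ij} = <φ_i, φ_j> and b_i = <f, φ_i>, with φ_0 = 1, φ_1 = x, φ_2 = x^2.
G =
  [2, 0, 2/3]
  [0, 2/3, 0]
  [2/3, 0, 2/5],
b = (4, -2/15, 4/3).
Solving gives a_0 = 2, a_1 = -1/5, a_2 = 0, so
  g(x) = 2 - x/5.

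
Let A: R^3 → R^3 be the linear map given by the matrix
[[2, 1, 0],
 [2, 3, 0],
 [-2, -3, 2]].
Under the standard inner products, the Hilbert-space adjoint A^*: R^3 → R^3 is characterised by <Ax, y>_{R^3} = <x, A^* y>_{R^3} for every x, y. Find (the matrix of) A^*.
A^* = A^T =
[[2, 2, -2],
 [1, 3, -3],
 [0, 0, 2]]

For real matrices with standard dot products, the defining identity <Ax, y> = <x, A^* y> gives (Ax)^T y = x^T (A^*) y, i.e. x^T A^T y = x^T (A^*) y. Since this holds for all x, y, we must have A^* = A^T. Therefore
A^* =
[[2, 2, -2],
 [1, 3, -3],
 [0, 0, 2]].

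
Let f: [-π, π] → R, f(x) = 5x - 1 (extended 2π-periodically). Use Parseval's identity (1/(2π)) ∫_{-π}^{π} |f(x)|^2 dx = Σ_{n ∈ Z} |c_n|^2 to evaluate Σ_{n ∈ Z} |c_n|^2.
Σ |c_n|^2 = 25π^2/3 + 1

Expand and integrate term by term over [-π, π]:
  ∫ (5x)^2 dx = 25·(2π^3/3); ∫ 2·5·(-1)·x dx = 0 (odd integrand); ∫ (-1)^2 dx = 1·2π.
So (1/(2π)) ∫_{-π}^{π} (5x - 1)^2 dx = 25π^2/3 + 1 = 25π^2/3 + 1.
Parseval ⇒ Σ |c_n|^2 = 25π^2/3 + 1.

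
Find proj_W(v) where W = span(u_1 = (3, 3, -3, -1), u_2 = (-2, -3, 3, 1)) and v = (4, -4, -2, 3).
proj_W(v) = (4, -27/19, 27/19, 9/19)

Set up U = [u_1 | ... | u_2] ∈ R^(4×2). The projector onto W = col(U) is P = U (U^T U)^(-1) U^T.
Compute U^T U =
  [28, -25]
  [-25, 23],
and U^T v = (3, 1).
Solve U^T U · c = U^T v for the coefficients: c = (94/19, 103/19). The projection is proj_W(v) = U c.
Check: (v - proj_W(v)) · u_1 = 0  (should be 0).
Check: (v - proj_W(v)) · u_2 = 0  (should be 0).
Result: proj_W(v) = (4, -27/19, 27/19, 9/19).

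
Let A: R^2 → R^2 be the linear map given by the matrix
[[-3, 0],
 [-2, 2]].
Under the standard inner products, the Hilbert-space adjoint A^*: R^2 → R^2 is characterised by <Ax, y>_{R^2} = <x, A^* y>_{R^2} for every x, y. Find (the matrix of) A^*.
A^* = A^T =
[[-3, -2],
 [0, 2]]

For real matrices with standard dot products, the defining identity <Ax, y> = <x, A^* y> gives (Ax)^T y = x^T (A^*) y, i.e. x^T A^T y = x^T (A^*) y. Since this holds for all x, y, we must have A^* = A^T. Therefore
A^* =
[[-3, -2],
 [0, 2]].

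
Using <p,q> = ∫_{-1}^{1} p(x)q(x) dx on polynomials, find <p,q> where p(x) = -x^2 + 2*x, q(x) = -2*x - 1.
<p,q> = -2

Expand the product: p(x)·q(x) = 2*x^3 - 3*x^2 - 2*x.
∫_{-1}^{1} of each monomial x^k gives [2/(k+1) if k even, 0 if k odd]. Integrating term-by-term (or equivalently evaluating the antiderivative F(x) = x^4/2 - x^3 - x^2 at the endpoints):
  F(1) − F(−1) = -3/2 − (1/2) = -2.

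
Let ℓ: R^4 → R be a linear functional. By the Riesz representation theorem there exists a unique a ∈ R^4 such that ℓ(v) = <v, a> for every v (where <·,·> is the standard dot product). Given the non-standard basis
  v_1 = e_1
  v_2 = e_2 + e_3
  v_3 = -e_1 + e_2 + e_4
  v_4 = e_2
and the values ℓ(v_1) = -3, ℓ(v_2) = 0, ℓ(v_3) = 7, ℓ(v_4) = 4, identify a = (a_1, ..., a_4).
a = (-3, 4, -4, 0)

Write a = (a_1, ..., a_4) in the standard basis. For each basis vector v_i, ℓ(v_i) = <v_i, a> is a linear equation in the a_j's. Collect the n equations into a matrix system V a = ℓ, where row i of V is v_i (expressed in the standard basis). Since V is invertible (lower-triangular with 1s on the diagonal, up to permutation), solve by back-substitution:
  V =
[[1, 0, 0, 0],
 [0, 1, 1, 0],
 [-1, 1, 0, 1],
 [0, 1, 0, 0]]
  V a = (-3, 0, 7, 4)
Solving gives a = (-3, 4, -4, 0).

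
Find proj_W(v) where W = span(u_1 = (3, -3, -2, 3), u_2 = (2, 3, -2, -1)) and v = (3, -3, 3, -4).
proj_W(v) = (-170/277, -435/554, 165/277, 125/554)

Set up U = [u_1 | ... | u_2] ∈ R^(4×2). The projector onto W = col(U) is P = U (U^T U)^(-1) U^T.
Compute U^T U =
  [31, -2]
  [-2, 18],
and U^T v = (0, -5).
Solve U^T U · c = U^T v for the coefficients: c = (-5/277, -155/554). The projection is proj_W(v) = U c.
Check: (v - proj_W(v)) · u_1 = 0  (should be 0).
Check: (v - proj_W(v)) · u_2 = 0  (should be 0).
Result: proj_W(v) = (-170/277, -435/554, 165/277, 125/554).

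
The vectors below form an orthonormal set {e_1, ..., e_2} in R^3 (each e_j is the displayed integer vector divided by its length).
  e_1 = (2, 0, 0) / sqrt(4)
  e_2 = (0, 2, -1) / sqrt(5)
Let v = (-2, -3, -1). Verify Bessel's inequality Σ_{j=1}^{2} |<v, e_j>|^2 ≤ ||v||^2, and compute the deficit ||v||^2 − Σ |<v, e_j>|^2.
Σ |<v, e_j>|^2 = 9; ||v||^2 = 14; deficit = 5

Write each e_j = u_j / sqrt(<u_j, u_j>) where u_j is the displayed integer vector. Then <v, e_j> = <v, u_j> / sqrt(<u_j, u_j>), so |<v, e_j>|^2 = <v, u_j>^2 / <u_j, u_j>.
Coefficients: <v, e_1> = -4/sqrt(4), <v, e_2> = -5/sqrt(5).
Square and sum: Σ |<v, e_j>|^2 = 9.
Compute ||v||^2 = v·v = 14.
Deficit = 14 − 9 = 5 ≥ 0, confirming Bessel's inequality. (The deficit equals ||v − Σ <v,e_j> e_j||^2, the squared distance from v to span{e_j}.)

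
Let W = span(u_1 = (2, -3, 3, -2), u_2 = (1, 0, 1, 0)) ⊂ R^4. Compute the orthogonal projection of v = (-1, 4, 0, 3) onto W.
proj_W(v) = (4/27, 35/9, -31/27, 70/27)

Set up U = [u_1 | ... | u_2] ∈ R^(4×2). The projector onto W = col(U) is P = U (U^T U)^(-1) U^T.
Compute U^T U =
  [26, 5]
  [5, 2],
and U^T v = (-20, -1).
Solve U^T U · c = U^T v for the coefficients: c = (-35/27, 74/27). The projection is proj_W(v) = U c.
Check: (v - proj_W(v)) · u_1 = 0  (should be 0).
Check: (v - proj_W(v)) · u_2 = 0  (should be 0).
Result: proj_W(v) = (4/27, 35/9, -31/27, 70/27).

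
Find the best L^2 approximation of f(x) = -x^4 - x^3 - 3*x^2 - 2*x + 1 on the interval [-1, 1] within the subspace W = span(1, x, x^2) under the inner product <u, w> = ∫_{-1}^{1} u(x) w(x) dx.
g(x) = -27*x^2/7 - 13*x/5 + 38/35

The best approximation g ∈ W is the orthogonal projection of f onto W. Writing g = a_0 + a_1 x + a_2 x^2, the coefficients solve the normal equations G · a = b where
  G_{ij} = <φ_i, φ_j> and b_i = <f, φ_i>, with φ_0 = 1, φ_1 = x, φ_2 = x^2.
G =
  [2, 0, 2/3]
  [0, 2/3, 0]
  [2/3, 0, 2/5],
b = (-2/5, -26/15, -86/105).
Solving gives a_0 = 38/35, a_1 = -13/5, a_2 = -27/7, so
  g(x) = -27*x^2/7 - 13*x/5 + 38/35.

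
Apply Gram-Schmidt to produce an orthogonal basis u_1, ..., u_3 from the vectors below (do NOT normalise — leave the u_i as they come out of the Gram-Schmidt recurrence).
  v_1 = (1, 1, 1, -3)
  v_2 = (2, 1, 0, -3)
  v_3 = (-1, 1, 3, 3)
Orthogonal basis:
  u_1 = (1, 1, 1, -3)
  u_2 = (1, 0, -1, 0)
  u_3 = (3/2, 3/2, 3/2, 3/2)

Apply the Gram-Schmidt recurrence
  u_1 = v_1
  u_i = v_i − Σ_{j<i} ((v_i · u_j) / (u_j · u_j)) · u_j.

Step by step this gives:
  u_1 = (1, 1, 1, -3)
  u_2 = (1, 0, -1, 0)
  u_3 = (3/2, 3/2, 3/2, 3/2)

Orthogonality check:
  u_2 · u_1 = 0 (should be 0)
  u_3 · u_1 = 0 (should be 0)
  u_3 · u_2 = 0 (should be 0)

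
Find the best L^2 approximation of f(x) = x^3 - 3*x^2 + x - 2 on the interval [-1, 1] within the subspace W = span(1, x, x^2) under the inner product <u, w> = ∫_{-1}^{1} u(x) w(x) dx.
g(x) = -3*x^2 + 8*x/5 - 2

The best approximation g ∈ W is the orthogonal projection of f onto W. Writing g = a_0 + a_1 x + a_2 x^2, the coefficients solve the normal equations G · a = b where
  G_{ij} = <φ_i, φ_j> and b_i = <f, φ_i>, with φ_0 = 1, φ_1 = x, φ_2 = x^2.
G =
  [2, 0, 2/3]
  [0, 2/3, 0]
  [2/3, 0, 2/5],
b = (-6, 16/15, -38/15).
Solving gives a_0 = -2, a_1 = 8/5, a_2 = -3, so
  g(x) = -3*x^2 + 8*x/5 - 2.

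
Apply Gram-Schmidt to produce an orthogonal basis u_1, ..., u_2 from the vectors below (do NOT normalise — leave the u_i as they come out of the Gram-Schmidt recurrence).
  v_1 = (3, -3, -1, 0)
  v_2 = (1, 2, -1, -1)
Orthogonal basis:
  u_1 = (3, -3, -1, 0)
  u_2 = (25/19, 32/19, -21/19, -1)

Apply the Gram-Schmidt recurrence
  u_1 = v_1
  u_i = v_i − Σ_{j<i} ((v_i · u_j) / (u_j · u_j)) · u_j.

Step by step this gives:
  u_1 = (3, -3, -1, 0)
  u_2 = (25/19, 32/19, -21/19, -1)

Orthogonality check:
  u_2 · u_1 = 0 (should be 0)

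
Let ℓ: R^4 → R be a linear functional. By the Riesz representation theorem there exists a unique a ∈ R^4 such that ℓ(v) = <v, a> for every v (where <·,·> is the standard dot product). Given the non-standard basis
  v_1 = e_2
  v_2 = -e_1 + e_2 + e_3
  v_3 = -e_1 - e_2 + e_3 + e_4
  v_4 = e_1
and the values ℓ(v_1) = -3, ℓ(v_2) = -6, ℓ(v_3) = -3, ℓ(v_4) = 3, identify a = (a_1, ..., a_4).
a = (3, -3, 0, -3)

Write a = (a_1, ..., a_4) in the standard basis. For each basis vector v_i, ℓ(v_i) = <v_i, a> is a linear equation in the a_j's. Collect the n equations into a matrix system V a = ℓ, where row i of V is v_i (expressed in the standard basis). Since V is invertible (lower-triangular with 1s on the diagonal, up to permutation), solve by back-substitution:
  V =
[[0, 1, 0, 0],
 [-1, 1, 1, 0],
 [-1, -1, 1, 1],
 [1, 0, 0, 0]]
  V a = (-3, -6, -3, 3)
Solving gives a = (3, -3, 0, -3).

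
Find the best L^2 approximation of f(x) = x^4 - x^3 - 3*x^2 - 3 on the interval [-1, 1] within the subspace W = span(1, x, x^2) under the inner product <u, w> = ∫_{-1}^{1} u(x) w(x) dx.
g(x) = -15*x^2/7 - 3*x/5 - 108/35

The best approximation g ∈ W is the orthogonal projection of f onto W. Writing g = a_0 + a_1 x + a_2 x^2, the coefficients solve the normal equations G · a = b where
  G_{ij} = <φ_i, φ_j> and b_i = <f, φ_i>, with φ_0 = 1, φ_1 = x, φ_2 = x^2.
G =
  [2, 0, 2/3]
  [0, 2/3, 0]
  [2/3, 0, 2/5],
b = (-38/5, -2/5, -102/35).
Solving gives a_0 = -108/35, a_1 = -3/5, a_2 = -15/7, so
  g(x) = -15*x^2/7 - 3*x/5 - 108/35.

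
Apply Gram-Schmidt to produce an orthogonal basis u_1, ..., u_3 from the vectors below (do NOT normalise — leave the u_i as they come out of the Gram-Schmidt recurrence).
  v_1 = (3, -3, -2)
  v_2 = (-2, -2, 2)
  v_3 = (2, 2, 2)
Orthogonal basis:
  u_1 = (3, -3, -2)
  u_2 = (-16/11, -28/11, 18/11)
  u_3 = (60/31, 12/31, 72/31)

Apply the Gram-Schmidt recurrence
  u_1 = v_1
  u_i = v_i − Σ_{j<i} ((v_i · u_j) / (u_j · u_j)) · u_j.

Step by step this gives:
  u_1 = (3, -3, -2)
  u_2 = (-16/11, -28/11, 18/11)
  u_3 = (60/31, 12/31, 72/31)

Orthogonality check:
  u_2 · u_1 = 0 (should be 0)
  u_3 · u_1 = 0 (should be 0)
  u_3 · u_2 = 0 (should be 0)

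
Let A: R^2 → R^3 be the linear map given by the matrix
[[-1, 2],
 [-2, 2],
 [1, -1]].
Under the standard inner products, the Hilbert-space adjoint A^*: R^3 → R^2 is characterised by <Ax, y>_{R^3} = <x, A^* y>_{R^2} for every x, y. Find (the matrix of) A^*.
A^* = A^T =
[[-1, -2, 1],
 [2, 2, -1]]

For real matrices with standard dot products, the defining identity <Ax, y> = <x, A^* y> gives (Ax)^T y = x^T (A^*) y, i.e. x^T A^T y = x^T (A^*) y. Since this holds for all x, y, we must have A^* = A^T. Therefore
A^* =
[[-1, -2, 1],
 [2, 2, -1]].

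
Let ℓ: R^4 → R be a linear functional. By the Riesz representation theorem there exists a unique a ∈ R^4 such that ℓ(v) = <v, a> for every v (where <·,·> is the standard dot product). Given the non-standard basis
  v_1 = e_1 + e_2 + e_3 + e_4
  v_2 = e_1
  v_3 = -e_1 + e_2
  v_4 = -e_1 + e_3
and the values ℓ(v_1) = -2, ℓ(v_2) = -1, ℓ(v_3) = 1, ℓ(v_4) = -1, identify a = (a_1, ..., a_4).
a = (-1, 0, -2, 1)

Write a = (a_1, ..., a_4) in the standard basis. For each basis vector v_i, ℓ(v_i) = <v_i, a> is a linear equation in the a_j's. Collect the n equations into a matrix system V a = ℓ, where row i of V is v_i (expressed in the standard basis). Since V is invertible (lower-triangular with 1s on the diagonal, up to permutation), solve by back-substitution:
  V =
[[1, 1, 1, 1],
 [1, 0, 0, 0],
 [-1, 1, 0, 0],
 [-1, 0, 1, 0]]
  V a = (-2, -1, 1, -1)
Solving gives a = (-1, 0, -2, 1).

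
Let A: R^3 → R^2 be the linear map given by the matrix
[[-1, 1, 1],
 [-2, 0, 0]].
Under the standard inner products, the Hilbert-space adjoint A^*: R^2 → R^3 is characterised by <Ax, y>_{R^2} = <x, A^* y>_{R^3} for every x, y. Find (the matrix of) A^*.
A^* = A^T =
[[-1, -2],
 [1, 0],
 [1, 0]]

For real matrices with standard dot products, the defining identity <Ax, y> = <x, A^* y> gives (Ax)^T y = x^T (A^*) y, i.e. x^T A^T y = x^T (A^*) y. Since this holds for all x, y, we must have A^* = A^T. Therefore
A^* =
[[-1, -2],
 [1, 0],
 [1, 0]].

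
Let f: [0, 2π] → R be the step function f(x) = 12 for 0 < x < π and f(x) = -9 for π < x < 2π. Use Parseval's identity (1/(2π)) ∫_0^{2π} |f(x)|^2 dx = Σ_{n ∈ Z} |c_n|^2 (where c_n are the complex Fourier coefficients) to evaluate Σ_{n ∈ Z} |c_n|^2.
Σ |c_n|^2 = 225/2

Parseval equates the L^2 energy of f (normalised by 1/(2π)) with the ℓ^2 sum of its Fourier coefficients: (1/(2π)) ∫_0^{2π} |f|^2 = Σ |c_n|^2.
Compute the left side: (1/(2π)) [∫_0^π 12^2 dx + ∫_π^{2π} (-9)^2 dx] = (1/(2π)) · (144π + 81π) = (144 + 81)/2 = 225/2.
So Σ_{n ∈ Z} |c_n|^2 = 225/2.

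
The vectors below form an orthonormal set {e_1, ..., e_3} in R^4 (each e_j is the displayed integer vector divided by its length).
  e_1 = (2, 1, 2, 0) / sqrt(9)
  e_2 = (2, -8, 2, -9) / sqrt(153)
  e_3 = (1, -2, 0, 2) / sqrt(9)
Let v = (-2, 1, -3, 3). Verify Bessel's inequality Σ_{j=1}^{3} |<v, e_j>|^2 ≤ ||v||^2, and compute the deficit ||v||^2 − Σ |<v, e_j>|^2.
Σ |<v, e_j>|^2 = 3470/153; ||v||^2 = 23; deficit = 49/153

Write each e_j = u_j / sqrt(<u_j, u_j>) where u_j is the displayed integer vector. Then <v, e_j> = <v, u_j> / sqrt(<u_j, u_j>), so |<v, e_j>|^2 = <v, u_j>^2 / <u_j, u_j>.
Coefficients: <v, e_1> = -9/sqrt(9), <v, e_2> = -45/sqrt(153), <v, e_3> = 2/sqrt(9).
Square and sum: Σ |<v, e_j>|^2 = 3470/153.
Compute ||v||^2 = v·v = 23.
Deficit = 23 − 3470/153 = 49/153 ≥ 0, confirming Bessel's inequality. (The deficit equals ||v − Σ <v,e_j> e_j||^2, the squared distance from v to span{e_j}.)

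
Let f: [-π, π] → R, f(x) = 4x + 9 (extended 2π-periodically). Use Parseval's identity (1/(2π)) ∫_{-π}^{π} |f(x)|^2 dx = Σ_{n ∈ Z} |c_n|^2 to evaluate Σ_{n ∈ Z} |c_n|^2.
Σ |c_n|^2 = 16π^2/3 + 81

Expand and integrate term by term over [-π, π]:
  ∫ (4x)^2 dx = 16·(2π^3/3); ∫ 2·4·(9)·x dx = 0 (odd integrand); ∫ 9^2 dx = 81·2π.
So (1/(2π)) ∫_{-π}^{π} (4x + 9)^2 dx = 16π^2/3 + 81 = 16π^2/3 + 81.
Parseval ⇒ Σ |c_n|^2 = 16π^2/3 + 81.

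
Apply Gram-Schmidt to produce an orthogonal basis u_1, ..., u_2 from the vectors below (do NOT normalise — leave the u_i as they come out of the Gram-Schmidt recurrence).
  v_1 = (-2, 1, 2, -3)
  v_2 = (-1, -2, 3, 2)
Orthogonal basis:
  u_1 = (-2, 1, 2, -3)
  u_2 = (-1, -2, 3, 2)

Apply the Gram-Schmidt recurrence
  u_1 = v_1
  u_i = v_i − Σ_{j<i} ((v_i · u_j) / (u_j · u_j)) · u_j.

Step by step this gives:
  u_1 = (-2, 1, 2, -3)
  u_2 = (-1, -2, 3, 2)

Orthogonality check:
  u_2 · u_1 = 0 (should be 0)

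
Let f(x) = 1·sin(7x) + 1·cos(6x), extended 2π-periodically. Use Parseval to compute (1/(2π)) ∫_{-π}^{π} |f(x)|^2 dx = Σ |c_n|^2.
Σ |c_n|^2 = 1

Expand |f|^2 and use orthogonality of {sin(nx), cos(mx)} on [-π, π]:
  ∫_{-π}^{π} sin(nx)^2 dx = π, ∫ cos(mx)^2 dx = π, and cross terms integrate to 0.
So ∫_{-π}^{π} f(x)^2 dx = 1^2 · π + 1^2 · π = (1 + 1)π.
Divide by 2π: (1 + 1)/2 = 1.
By Parseval, this equals Σ |c_n|^2.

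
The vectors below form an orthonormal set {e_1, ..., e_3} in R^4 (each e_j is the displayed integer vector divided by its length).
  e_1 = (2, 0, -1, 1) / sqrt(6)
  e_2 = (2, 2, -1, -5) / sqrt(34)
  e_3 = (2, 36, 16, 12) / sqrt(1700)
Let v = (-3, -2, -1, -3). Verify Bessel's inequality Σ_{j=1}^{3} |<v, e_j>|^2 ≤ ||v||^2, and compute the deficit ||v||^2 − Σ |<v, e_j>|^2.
Σ |<v, e_j>|^2 = 65/3; ||v||^2 = 23; deficit = 4/3

Write each e_j = u_j / sqrt(<u_j, u_j>) where u_j is the displayed integer vector. Then <v, e_j> = <v, u_j> / sqrt(<u_j, u_j>), so |<v, e_j>|^2 = <v, u_j>^2 / <u_j, u_j>.
Coefficients: <v, e_1> = -8/sqrt(6), <v, e_2> = 6/sqrt(34), <v, e_3> = -130/sqrt(1700).
Square and sum: Σ |<v, e_j>|^2 = 65/3.
Compute ||v||^2 = v·v = 23.
Deficit = 23 − 65/3 = 4/3 ≥ 0, confirming Bessel's inequality. (The deficit equals ||v − Σ <v,e_j> e_j||^2, the squared distance from v to span{e_j}.)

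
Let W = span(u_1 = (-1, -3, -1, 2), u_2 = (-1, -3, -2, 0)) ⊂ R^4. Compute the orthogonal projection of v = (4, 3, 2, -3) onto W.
proj_W(v) = (31/22, 93/22, 16/11, -30/11)

Set up U = [u_1 | ... | u_2] ∈ R^(4×2). The projector onto W = col(U) is P = U (U^T U)^(-1) U^T.
Compute U^T U =
  [15, 12]
  [12, 14],
and U^T v = (-21, -17).
Solve U^T U · c = U^T v for the coefficients: c = (-15/11, -1/22). The projection is proj_W(v) = U c.
Check: (v - proj_W(v)) · u_1 = 0  (should be 0).
Check: (v - proj_W(v)) · u_2 = 0  (should be 0).
Result: proj_W(v) = (31/22, 93/22, 16/11, -30/11).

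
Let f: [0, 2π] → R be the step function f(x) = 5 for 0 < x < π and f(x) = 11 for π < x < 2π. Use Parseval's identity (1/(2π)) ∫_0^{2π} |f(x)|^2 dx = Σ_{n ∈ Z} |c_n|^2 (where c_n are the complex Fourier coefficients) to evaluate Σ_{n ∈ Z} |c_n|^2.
Σ |c_n|^2 = 73

Parseval equates the L^2 energy of f (normalised by 1/(2π)) with the ℓ^2 sum of its Fourier coefficients: (1/(2π)) ∫_0^{2π} |f|^2 = Σ |c_n|^2.
Compute the left side: (1/(2π)) [∫_0^π 5^2 dx + ∫_π^{2π} 11^2 dx] = (1/(2π)) · (25π + 121π) = (25 + 121)/2 = 73.
So Σ_{n ∈ Z} |c_n|^2 = 73.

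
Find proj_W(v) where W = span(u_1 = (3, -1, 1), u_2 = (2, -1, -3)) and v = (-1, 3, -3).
proj_W(v) = (-133/69, 31/69, -191/69)

Set up U = [u_1 | ... | u_2] ∈ R^(3×2). The projector onto W = col(U) is P = U (U^T U)^(-1) U^T.
Compute U^T U =
  [11, 4]
  [4, 14],
and U^T v = (-9, 4).
Solve U^T U · c = U^T v for the coefficients: c = (-71/69, 40/69). The projection is proj_W(v) = U c.
Check: (v - proj_W(v)) · u_1 = 0  (should be 0).
Check: (v - proj_W(v)) · u_2 = 0  (should be 0).
Result: proj_W(v) = (-133/69, 31/69, -191/69).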